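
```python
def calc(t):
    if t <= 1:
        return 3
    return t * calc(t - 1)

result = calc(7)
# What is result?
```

calc(7) = 7 * 6 * 5 * 4 * 3 * 2 * 3 = 15120

Answer: 15120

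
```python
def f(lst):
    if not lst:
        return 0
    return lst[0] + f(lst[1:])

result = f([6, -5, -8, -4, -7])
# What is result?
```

6 + (-5) + (-8) + (-4) + (-7) + 0 = -18

Answer: -18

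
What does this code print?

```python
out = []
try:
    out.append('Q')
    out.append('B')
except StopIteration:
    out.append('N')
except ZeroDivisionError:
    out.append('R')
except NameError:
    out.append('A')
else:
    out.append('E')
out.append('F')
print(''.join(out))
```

Execution trace: 'Q' (try body) → 'B' (try body, no exception) → 'E' (else) → 'F' (after the try/except). Output: QBEF

Answer: QBEF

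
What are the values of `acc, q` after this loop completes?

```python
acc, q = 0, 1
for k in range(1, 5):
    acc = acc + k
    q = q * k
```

Sum and factorial of 1 to 4
`acc, q` takes the values: (0, 1) → (1, 1) → (3, 1) → (3, 2) → (6, 2) → (6, 6) → (10, 6) → (10, 24)

Answer: 10, 24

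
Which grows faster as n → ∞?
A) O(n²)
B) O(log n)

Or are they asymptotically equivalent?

O(n²) vs O(log n): Higher order terms dominate.

Answer: A) O(n²) grows faster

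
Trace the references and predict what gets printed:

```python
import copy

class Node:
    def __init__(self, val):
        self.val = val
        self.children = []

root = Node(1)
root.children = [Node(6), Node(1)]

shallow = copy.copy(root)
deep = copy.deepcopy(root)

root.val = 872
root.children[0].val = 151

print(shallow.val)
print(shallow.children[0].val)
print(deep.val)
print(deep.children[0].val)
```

Key concept: deep copy with custom objects.
Step by step:
`root = Node(1)` → root = Node(val=1, children=[])
`root.children = [Node(6), Node(1)]` → root = Node(val=1, children=[Node(val=6, children=[]), Node(val=1, children=[])])
`shallow = copy.copy(root)` → shallow = Node(val=1, children=[Node(val=6, children=[]), Node(val=1, children=[])])
`deep = copy.deepcopy(root)` → deep = Node(val=1, children=[Node(val=6, children=[]), Node(val=1, children=[])])
`root.val = 872` → root = Node(val=872, children=[Node(val=6, children=[]), Node(val=1, children=[])])
`root.children[0].val = 151` → root = Node(val=872, children=[Node(val=151, children=[]), Node(val=1, children=[])]); shallow = Node(val=1, children=[Node(val=151, children=[]), Node(val=1, children=[])])
`print(shallow.val)` → prints 1
`print(shallow.children[0].val)` → prints 151
`print(deep.val)` → prints 1
`print(deep.children[0].val)` → prints 6

Answer:
1
151
1
6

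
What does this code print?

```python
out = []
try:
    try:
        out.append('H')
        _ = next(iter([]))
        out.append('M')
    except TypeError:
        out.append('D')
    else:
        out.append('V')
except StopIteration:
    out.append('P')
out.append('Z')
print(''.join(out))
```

Execution trace: 'H' (inner try body) → 'P' (outer except StopIteration) → 'Z' (after the try/except). Output: HPZ

Answer: HPZ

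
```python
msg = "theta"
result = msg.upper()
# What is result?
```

Trace:
`msg = "theta"` → msg = 'theta'
`result = msg.upper()` → result = 'THETA'
So result = 'THETA'

Answer: 'THETA'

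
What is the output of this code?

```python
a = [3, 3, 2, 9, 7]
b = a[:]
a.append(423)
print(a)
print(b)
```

Key concept: slice [:] creates copy.
Step by step:
`a = [3, 3, 2, 9, 7]` → a = [3, 3, 2, 9, 7]
`b = a[:]` → b = [3, 3, 2, 9, 7]
`a.append(423)` → a = [3, 3, 2, 9, 7, 423]
`print(a)` → prints [3, 3, 2, 9, 7, 423]
`print(b)` → prints [3, 3, 2, 9, 7]

Answer:
[3, 3, 2, 9, 7, 423]
[3, 3, 2, 9, 7]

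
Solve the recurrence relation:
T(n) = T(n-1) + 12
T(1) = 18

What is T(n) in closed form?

Unrolling: T(n) = T(1) + 12·(n-1) = 18 + 12(n-1) = 12n + 6.

Answer: T(n) = 12n + 6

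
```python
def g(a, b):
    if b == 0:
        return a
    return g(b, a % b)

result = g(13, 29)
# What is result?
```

g(13, 29) -> g(29, 13) -> g(13, 3) -> g(3, 1) -> g(1, 0) -> 1

Answer: 1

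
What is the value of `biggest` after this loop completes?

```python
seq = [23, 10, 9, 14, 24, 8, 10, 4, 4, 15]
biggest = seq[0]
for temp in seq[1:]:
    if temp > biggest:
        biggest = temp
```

Maximum of [23, 10, 9, 14, 24, 8, 10, 4, 4, 15]
`biggest` takes the values: 23 → 24

Answer: 24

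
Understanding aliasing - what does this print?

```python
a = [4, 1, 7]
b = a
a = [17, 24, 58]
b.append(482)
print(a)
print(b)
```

Key concept: rebinding vs mutation: a is rebound to a new list, b still points at the original.
Step by step:
`a = [4, 1, 7]` → a = [4, 1, 7]
`b = a` → b = [4, 1, 7] (same object as a)
`a = [17, 24, 58]` → a = [17, 24, 58]
`b.append(482)` → b = [4, 1, 7, 482]
`print(a)` → prints [17, 24, 58]
`print(b)` → prints [4, 1, 7, 482]

Answer:
[17, 24, 58]
[4, 1, 7, 482]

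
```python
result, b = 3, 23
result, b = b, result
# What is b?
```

Trace:
`result, b = 3, 23` → result = 3; b = 23
`result, b = b, result` → result = 23; b = 3
So b = 3

Answer: 3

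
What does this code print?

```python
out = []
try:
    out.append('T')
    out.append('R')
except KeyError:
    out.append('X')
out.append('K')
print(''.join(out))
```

Execution trace: 'T' (try body) → 'R' (try body, no exception) → 'K' (after the try/except). Output: TRK

Answer: TRK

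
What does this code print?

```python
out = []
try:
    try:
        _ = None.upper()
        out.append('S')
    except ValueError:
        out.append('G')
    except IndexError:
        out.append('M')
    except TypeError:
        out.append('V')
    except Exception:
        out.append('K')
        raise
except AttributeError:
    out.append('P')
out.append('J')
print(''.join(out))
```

Execution trace: 'K' (inner except Exception) → 'P' (outer except AttributeError) → 'J' (after the try/except). Output: KPJ

Answer: KPJ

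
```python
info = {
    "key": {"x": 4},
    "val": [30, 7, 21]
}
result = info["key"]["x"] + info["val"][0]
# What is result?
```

Trace:
`info = { ...` → info = {'key': {'x': 4}, 'val': [30, 7, 21]}
`result = info["key"]["x"] + info["val"][0]` → result = 34
So result = 34

Answer: 34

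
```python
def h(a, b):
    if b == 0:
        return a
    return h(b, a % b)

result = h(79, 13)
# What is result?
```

h(79, 13) -> h(13, 1) -> h(1, 0) -> 1

Answer: 1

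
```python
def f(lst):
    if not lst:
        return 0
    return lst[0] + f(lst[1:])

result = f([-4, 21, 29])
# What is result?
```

(-4) + 21 + 29 + 0 = 46

Answer: 46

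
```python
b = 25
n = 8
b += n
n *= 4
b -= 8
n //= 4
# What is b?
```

Trace:
`b = 25` → b = 25
`n = 8` → n = 8
`b += n` → b = 33
`n *= 4` → n = 32
`b -= 8` → b = 25
`n //= 4` → n = 8
So b = 25

Answer: 25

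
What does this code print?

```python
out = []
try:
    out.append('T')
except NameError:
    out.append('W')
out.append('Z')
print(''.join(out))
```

Execution trace: 'T' (try body, no exception) → 'Z' (after the try/except). Output: TZ

Answer: TZ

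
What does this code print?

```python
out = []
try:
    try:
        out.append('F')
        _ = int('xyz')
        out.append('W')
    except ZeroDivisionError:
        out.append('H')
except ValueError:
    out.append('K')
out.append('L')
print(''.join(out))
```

Execution trace: 'F' (try body) → 'K' (outer except ValueError) → 'L' (after the try/except). Output: FKL

Answer: FKL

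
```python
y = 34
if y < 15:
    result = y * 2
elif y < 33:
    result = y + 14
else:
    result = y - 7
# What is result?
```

Trace:
`y = 34` → y = 34
`if y < 15: ...` → y < 15 is False, y < 33 is False, take else branch → result = 27
So result = 27

Answer: 27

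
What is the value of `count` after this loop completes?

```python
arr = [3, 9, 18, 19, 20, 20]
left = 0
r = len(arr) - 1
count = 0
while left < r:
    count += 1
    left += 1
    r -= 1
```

Iterations until pointers meet (list length 6)
`count` takes the values: 0 → 1 → 2 → 3

Answer: 3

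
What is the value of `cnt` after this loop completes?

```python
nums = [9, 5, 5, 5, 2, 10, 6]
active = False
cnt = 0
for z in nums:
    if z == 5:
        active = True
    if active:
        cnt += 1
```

Count elements after first 5 in [9, 5, 5, 5, 2, 10, 6]
`cnt` takes the values: 0 → 1 → 2 → 3 → 4 → 5 → 6

Answer: 6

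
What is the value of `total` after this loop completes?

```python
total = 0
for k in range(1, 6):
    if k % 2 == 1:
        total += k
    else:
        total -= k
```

Add odd, subtract even
`total` takes the values: 0 → 1 → -1 → 2 → -2 → 3

Answer: 3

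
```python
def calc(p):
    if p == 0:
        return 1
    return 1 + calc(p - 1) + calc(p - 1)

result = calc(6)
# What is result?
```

calc(p) = 1 + 2·calc(p-1), calc(0)=1. Closed form: (1+1)·2^6 - 1 = 127.

Answer: 127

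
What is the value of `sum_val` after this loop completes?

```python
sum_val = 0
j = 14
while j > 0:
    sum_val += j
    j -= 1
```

Sum 14 down to 1
`sum_val` takes the values: 0 → 14 → 27 → 39 → 50 → 60 → 69 → 77 → 84 → 90 → 95 → 99 → 102 → 104 → 105

Answer: 105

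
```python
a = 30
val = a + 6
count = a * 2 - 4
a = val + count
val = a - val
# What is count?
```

Trace:
`a = 30` → a = 30
`val = a + 6` → val = 36
`count = a * 2 - 4` → count = 56
`a = val + count` → a = 92
`val = a - val` → val = 56
So count = 56

Answer: 56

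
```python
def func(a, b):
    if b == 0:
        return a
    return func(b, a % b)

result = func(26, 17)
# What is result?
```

func(26, 17) -> func(17, 9) -> func(9, 8) -> func(8, 1) -> func(1, 0) -> 1

Answer: 1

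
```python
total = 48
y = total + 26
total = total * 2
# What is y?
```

Trace:
`total = 48` → total = 48
`y = total + 26` → y = 74
`total = total * 2` → total = 96
So y = 74

Answer: 74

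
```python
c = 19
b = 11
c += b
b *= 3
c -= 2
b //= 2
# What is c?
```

Trace:
`c = 19` → c = 19
`b = 11` → b = 11
`c += b` → c = 30
`b *= 3` → b = 33
`c -= 2` → c = 28
`b //= 2` → b = 16
So c = 28

Answer: 28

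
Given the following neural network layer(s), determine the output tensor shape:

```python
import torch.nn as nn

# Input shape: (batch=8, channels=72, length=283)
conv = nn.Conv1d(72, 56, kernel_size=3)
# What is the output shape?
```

Input: (8, 72, 283) -> Output: (8, 56, 281)

Answer: (8, 56, 281)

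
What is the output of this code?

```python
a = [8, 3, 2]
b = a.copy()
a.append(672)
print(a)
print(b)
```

Key concept: list.copy() creates independent copy.
Step by step:
`a = [8, 3, 2]` → a = [8, 3, 2]
`b = a.copy()` → b = [8, 3, 2]
`a.append(672)` → a = [8, 3, 2, 672]
`print(a)` → prints [8, 3, 2, 672]
`print(b)` → prints [8, 3, 2]

Answer:
[8, 3, 2, 672]
[8, 3, 2]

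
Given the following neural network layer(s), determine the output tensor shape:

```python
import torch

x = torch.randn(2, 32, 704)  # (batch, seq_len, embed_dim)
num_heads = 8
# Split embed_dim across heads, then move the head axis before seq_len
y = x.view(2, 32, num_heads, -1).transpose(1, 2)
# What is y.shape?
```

Input: (2, 32, 704) -> head_dim = 704 // 8 = 88; after view: (2, 32, 8, 88) -> after transpose(1, 2): (2, 8, 32, 88) -> Output: (2, 8, 32, 88)

Answer: (2, 8, 32, 88)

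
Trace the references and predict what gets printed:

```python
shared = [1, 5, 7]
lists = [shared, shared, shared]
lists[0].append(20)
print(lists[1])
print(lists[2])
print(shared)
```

Key concept: list of same reference.
Step by step:
`shared = [1, 5, 7]` → shared = [1, 5, 7]
`lists = [shared, shared, shared]` → lists = [[1, 5, 7], [1, 5, 7], [1, 5, 7]]
`lists[0].append(20)` → shared = [1, 5, 7, 20]; lists = [[1, 5, 7, 20], [1, 5, 7, 20], [1, 5, 7, 20]]
`print(lists[1])` → prints [1, 5, 7, 20]
`print(lists[2])` → prints [1, 5, 7, 20]
`print(shared)` → prints [1, 5, 7, 20]

Answer:
[1, 5, 7, 20]
[1, 5, 7, 20]
[1, 5, 7, 20]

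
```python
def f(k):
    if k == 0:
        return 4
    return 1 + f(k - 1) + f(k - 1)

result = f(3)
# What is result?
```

f(k) = 1 + 2·f(k-1), f(0)=4. Closed form: (4+1)·2^3 - 1 = 39.

Answer: 39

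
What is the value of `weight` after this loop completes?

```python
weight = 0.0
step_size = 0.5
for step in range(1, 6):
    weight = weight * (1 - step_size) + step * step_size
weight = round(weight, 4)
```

Moving average with lr=0.5
`weight` takes the values: 0.0 → 0.5 → 1.25 → 2.125 → 3.0625 → 4.03125 → 4.0312

Answer: 4.0312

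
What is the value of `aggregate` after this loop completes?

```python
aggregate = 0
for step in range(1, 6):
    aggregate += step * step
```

Sum of squares 1² to 5² = 55
`aggregate` takes the values: 0 → 1 → 5 → 14 → 30 → 55

Answer: 55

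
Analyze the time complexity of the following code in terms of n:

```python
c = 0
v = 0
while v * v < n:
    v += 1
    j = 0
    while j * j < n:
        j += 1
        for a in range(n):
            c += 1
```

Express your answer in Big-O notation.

Each loop level contributes: √n × √n × n. Multiplying the contributions gives O(n^2).

Answer: O(n^2)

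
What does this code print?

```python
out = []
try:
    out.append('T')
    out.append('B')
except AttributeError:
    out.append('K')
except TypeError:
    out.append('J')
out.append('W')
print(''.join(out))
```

Execution trace: 'T' (try body) → 'B' (try body, no exception) → 'W' (after the try/except). Output: TBW

Answer: TBW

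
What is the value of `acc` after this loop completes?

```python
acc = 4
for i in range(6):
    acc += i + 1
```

Start at 4, add 1 to 6 = 25
`acc` takes the values: 4 → 5 → 7 → 10 → 14 → 19 → 25

Answer: 25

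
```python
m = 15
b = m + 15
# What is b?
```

Trace:
`m = 15` → m = 15
`b = m + 15` → b = 30
So b = 30

Answer: 30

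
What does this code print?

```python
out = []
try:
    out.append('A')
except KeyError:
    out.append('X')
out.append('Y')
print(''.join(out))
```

Execution trace: 'A' (try body, no exception) → 'Y' (after the try/except). Output: AY

Answer: AY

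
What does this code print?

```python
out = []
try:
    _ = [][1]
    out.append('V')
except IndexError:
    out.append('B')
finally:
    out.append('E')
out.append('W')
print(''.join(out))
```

Execution trace: 'B' (except IndexError) → 'E' (finally) → 'W' (after the try/except). Output: BEW

Answer: BEW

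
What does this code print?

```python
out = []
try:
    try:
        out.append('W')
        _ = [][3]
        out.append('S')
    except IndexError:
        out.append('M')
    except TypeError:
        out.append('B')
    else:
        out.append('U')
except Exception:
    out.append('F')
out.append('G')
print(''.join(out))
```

Execution trace: 'W' (inner try body) → 'M' (inner except IndexError) → 'G' (after the try/except). Output: WMG

Answer: WMG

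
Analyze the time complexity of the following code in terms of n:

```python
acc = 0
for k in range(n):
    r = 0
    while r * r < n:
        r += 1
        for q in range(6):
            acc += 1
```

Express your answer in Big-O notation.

Each loop level contributes: n × √n × 1. Multiplying the contributions gives O(n√n).

Answer: O(n√n)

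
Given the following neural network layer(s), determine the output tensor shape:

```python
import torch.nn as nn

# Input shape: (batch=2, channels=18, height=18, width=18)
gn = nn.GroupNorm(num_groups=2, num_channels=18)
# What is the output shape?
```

Input: (2, 18, 18, 18) -> Output: (2, 18, 18, 18)

Answer: (2, 18, 18, 18)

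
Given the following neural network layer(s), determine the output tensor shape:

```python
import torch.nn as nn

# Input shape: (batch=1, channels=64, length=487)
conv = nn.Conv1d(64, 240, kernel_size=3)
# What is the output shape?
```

Input: (1, 64, 487) -> Output: (1, 240, 485)

Answer: (1, 240, 485)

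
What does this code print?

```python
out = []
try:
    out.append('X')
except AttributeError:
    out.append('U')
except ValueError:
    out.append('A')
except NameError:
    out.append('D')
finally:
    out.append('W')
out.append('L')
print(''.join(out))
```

Execution trace: 'X' (try body, no exception) → 'W' (finally) → 'L' (after the try/except). Output: XWL

Answer: XWL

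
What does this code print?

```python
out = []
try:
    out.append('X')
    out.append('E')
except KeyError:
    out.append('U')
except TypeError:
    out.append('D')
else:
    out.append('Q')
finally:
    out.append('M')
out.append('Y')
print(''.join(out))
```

Execution trace: 'X' (try body) → 'E' (try body, no exception) → 'Q' (else) → 'M' (finally) → 'Y' (after the try/except). Output: XEQMY

Answer: XEQMY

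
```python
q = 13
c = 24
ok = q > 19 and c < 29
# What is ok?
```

Trace:
`q = 13` → q = 13
`c = 24` → c = 24
`ok = q > 19 and c < 29` → ok = False
So ok = False

Answer: False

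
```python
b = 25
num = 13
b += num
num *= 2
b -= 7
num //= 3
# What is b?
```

Trace:
`b = 25` → b = 25
`num = 13` → num = 13
`b += num` → b = 38
`num *= 2` → num = 26
`b -= 7` → b = 31
`num //= 3` → num = 8
So b = 31

Answer: 31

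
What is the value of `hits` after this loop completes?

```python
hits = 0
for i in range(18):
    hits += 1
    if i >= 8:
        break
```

Loop breaks when i reaches 8, hits is 9
`hits` takes the values: 0 → 1 → 2 → 3 → 4 → 5 → 6 → 7 → 8 → 9

Answer: 9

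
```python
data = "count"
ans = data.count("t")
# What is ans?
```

Trace:
`data = "count"` → data = 'count'
`ans = data.count("t")` → ans = 1
So ans = 1

Answer: 1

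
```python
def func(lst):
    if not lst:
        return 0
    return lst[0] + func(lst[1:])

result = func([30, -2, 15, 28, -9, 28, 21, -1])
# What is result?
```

30 + (-2) + 15 + 28 + (-9) + 28 + 21 + (-1) + 0 = 110

Answer: 110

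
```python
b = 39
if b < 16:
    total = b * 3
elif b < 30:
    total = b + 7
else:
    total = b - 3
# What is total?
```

Trace:
`b = 39` → b = 39
`if b < 16: ...` → b < 16 is False, b < 30 is False, take else branch → total = 36
So total = 36

Answer: 36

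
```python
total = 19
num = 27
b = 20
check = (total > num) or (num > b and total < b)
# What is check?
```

Trace:
`total = 19` → total = 19
`num = 27` → num = 27
`b = 20` → b = 20
`check = (total > num) or (num > b and total < b)` → check = True
So check = True

Answer: True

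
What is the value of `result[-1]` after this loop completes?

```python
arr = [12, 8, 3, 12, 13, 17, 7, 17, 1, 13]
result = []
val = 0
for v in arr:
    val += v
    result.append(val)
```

Cumulative sum ends at 103
`result` takes the values: [] → [12] → [12, 20] → [12, 20, 23] → [12, 20, 23, 35] → [12, 20, 23, 35, 48] → [12, 20, 23, 35, 48, 65] → [12, 20, 23, 35, 48, 65, 72] → [12, 20, 23, 35, 48, 65, 72, 89] → [12, 20, 23, 35, 48, 65, 72, 89, 90] → [12, 20, 23, 35, 48, 65, 72, 89, 90, 103]
So `result[-1]` = 103

Answer: 103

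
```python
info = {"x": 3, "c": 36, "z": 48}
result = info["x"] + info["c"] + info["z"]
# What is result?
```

Trace:
`info = {"x": 3, "c": 36, "z": 48}` → info = {'x': 3, 'c': 36, 'z': 48}
`result = info["x"] + info["c"] + info["z"]` → result = 87
So result = 87

Answer: 87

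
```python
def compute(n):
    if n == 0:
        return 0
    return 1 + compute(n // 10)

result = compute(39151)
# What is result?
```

Count of digits of 39151: 5

Answer: 5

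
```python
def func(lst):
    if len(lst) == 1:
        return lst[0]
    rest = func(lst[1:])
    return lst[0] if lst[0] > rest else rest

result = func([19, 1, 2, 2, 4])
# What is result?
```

Recursive max over [19, 1, 2, 2, 4] = 19

Answer: 19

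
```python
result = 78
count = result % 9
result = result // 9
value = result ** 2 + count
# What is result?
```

Trace:
`result = 78` → result = 78
`count = result % 9` → count = 6
`result = result // 9` → result = 8
`value = result ** 2 + count` → value = 70
So result = 8

Answer: 8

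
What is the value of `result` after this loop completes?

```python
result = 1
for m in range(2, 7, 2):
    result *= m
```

Product of even numbers 2 to 6
`result` takes the values: 1 → 2 → 8 → 48

Answer: 48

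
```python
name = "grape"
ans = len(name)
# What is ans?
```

Trace:
`name = "grape"` → name = 'grape'
`ans = len(name)` → ans = 5
So ans = 5

Answer: 5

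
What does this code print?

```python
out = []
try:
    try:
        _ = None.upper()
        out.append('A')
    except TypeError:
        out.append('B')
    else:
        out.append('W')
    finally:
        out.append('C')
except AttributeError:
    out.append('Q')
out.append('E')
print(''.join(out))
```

Execution trace: 'C' (inner finally) → 'Q' (outer except AttributeError) → 'E' (after the try/except). Output: CQE

Answer: CQE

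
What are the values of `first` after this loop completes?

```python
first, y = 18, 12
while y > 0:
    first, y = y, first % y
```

GCD of 18 and 12
`first` takes the values: 18 → 12 → 6

Answer: 6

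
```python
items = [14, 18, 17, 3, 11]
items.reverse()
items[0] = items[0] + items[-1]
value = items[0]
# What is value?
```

Trace:
`items = [14, 18, 17, 3, 11]` → items = [14, 18, 17, 3, 11]
`items.reverse()` → items = [11, 3, 17, 18, 14]
`items[0] = items[0] + items[-1]` → items = [25, 3, 17, 18, 14]
`value = items[0]` → value = 25
So value = 25

Answer: 25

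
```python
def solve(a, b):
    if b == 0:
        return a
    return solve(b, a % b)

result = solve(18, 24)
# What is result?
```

solve(18, 24) -> solve(24, 18) -> solve(18, 6) -> solve(6, 0) -> 6

Answer: 6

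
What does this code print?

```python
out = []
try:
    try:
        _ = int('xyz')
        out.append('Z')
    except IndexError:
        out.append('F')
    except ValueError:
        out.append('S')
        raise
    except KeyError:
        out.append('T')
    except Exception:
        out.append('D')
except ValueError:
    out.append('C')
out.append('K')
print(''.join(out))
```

Execution trace: 'S' (inner except ValueError) → 'C' (outer except ValueError) → 'K' (after the try/except). Output: SCK

Answer: SCK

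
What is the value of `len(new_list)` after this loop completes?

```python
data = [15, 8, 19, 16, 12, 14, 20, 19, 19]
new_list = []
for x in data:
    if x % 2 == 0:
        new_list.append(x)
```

Count even numbers in [15, 8, 19, 16, 12, 14, 20, 19, 19]
`new_list` takes the values: [] → [8] → [8, 16] → [8, 16, 12] → [8, 16, 12, 14] → [8, 16, 12, 14, 20]
So `len(new_list)` = 5

Answer: 5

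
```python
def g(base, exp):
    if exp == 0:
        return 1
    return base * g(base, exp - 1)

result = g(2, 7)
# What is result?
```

g(2, 7) = 2 * 2 * 2 * 2 * 2 * 2 * 2 = 128

Answer: 128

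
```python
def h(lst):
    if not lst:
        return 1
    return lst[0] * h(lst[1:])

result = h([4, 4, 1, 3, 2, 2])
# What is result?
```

Product over [4, 4, 1, 3, 2, 2] = 4 * 4 * 1 * 3 * 2 * 2 = 192

Answer: 192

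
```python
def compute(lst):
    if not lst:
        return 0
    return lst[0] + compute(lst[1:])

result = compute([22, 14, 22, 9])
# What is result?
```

22 + 14 + 22 + 9 + 0 = 67

Answer: 67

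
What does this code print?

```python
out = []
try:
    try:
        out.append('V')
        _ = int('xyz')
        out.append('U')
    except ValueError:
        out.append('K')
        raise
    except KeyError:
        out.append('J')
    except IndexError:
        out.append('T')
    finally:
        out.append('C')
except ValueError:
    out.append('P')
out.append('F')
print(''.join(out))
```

Execution trace: 'V' (inner try body) → 'K' (inner except ValueError) → 'C' (inner finally) → 'P' (outer except ValueError) → 'F' (after the try/except). Output: VKCPF

Answer: VKCPF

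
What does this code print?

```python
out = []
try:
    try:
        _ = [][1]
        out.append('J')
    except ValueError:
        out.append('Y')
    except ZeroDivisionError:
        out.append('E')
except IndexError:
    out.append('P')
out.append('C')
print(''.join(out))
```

Execution trace: 'P' (outer except IndexError) → 'C' (after the try/except). Output: PC

Answer: PC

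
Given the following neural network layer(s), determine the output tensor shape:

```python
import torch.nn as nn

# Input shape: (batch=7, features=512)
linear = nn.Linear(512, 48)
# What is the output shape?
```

Input: (7, 512) -> Output: (7, 48)

Answer: (7, 48)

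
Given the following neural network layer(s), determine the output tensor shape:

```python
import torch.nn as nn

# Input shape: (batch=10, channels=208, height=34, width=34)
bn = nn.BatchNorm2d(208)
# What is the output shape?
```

Input: (10, 208, 34, 34) -> Output: (10, 208, 34, 34)

Answer: (10, 208, 34, 34)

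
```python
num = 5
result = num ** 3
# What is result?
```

Trace:
`num = 5` → num = 5
`result = num ** 3` → result = 125
So result = 125

Answer: 125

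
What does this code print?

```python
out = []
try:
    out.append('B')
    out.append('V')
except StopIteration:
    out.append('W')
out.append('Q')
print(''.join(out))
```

Execution trace: 'B' (try body) → 'V' (try body, no exception) → 'Q' (after the try/except). Output: BVQ

Answer: BVQ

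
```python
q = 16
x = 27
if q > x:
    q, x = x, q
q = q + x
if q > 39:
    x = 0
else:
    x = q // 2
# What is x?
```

Trace:
`q = 16` → q = 16
`x = 27` → x = 27
`if q > x: ...` → q > x is False → no variable changes
`q = q + x` → q = 43
`if q > 39: ...` → q > 39 is True → x = 0
So x = 0

Answer: 0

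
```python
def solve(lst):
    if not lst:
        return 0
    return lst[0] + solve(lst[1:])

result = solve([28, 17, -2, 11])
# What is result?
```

28 + 17 + (-2) + 11 + 0 = 54

Answer: 54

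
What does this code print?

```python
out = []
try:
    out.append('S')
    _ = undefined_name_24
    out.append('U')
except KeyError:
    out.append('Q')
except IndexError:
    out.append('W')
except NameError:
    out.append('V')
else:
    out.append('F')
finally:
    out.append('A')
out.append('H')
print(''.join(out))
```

Execution trace: 'S' (try body) → 'V' (except NameError) → 'A' (finally) → 'H' (after the try/except). Output: SVAH

Answer: SVAH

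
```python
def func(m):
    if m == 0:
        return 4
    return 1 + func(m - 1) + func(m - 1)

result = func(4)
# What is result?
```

func(m) = 1 + 2·func(m-1), func(0)=4. Closed form: (4+1)·2^4 - 1 = 79.

Answer: 79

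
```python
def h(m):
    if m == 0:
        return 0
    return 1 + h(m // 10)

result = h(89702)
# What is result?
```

Count of digits of 89702: 5

Answer: 5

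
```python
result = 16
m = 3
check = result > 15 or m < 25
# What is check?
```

Trace:
`result = 16` → result = 16
`m = 3` → m = 3
`check = result > 15 or m < 25` → check = True
So check = True

Answer: True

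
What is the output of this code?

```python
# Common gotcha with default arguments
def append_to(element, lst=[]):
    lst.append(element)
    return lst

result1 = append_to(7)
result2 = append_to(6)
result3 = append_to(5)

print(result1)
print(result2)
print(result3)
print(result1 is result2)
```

Key concept: mutable default argument gotcha.
Step by step:
`result1 = append_to(7)` → result1 = [7]
`result2 = append_to(6)` → result1 = [7, 6] (same object as result2); result2 = [7, 6] (same object as result1)
`result3 = append_to(5)` → result1 = [7, 6, 5] (same object as result2, result3); result2 = [7, 6, 5] (same object as result1, result3); result3 = [7, 6, 5] (same object as result1, result2)
`print(result1)` → prints [7, 6, 5]
`print(result2)` → prints [7, 6, 5]
`print(result3)` → prints [7, 6, 5]
`print(result1 is result2)` → prints True

Answer:
[7, 6, 5]
[7, 6, 5]
[7, 6, 5]
True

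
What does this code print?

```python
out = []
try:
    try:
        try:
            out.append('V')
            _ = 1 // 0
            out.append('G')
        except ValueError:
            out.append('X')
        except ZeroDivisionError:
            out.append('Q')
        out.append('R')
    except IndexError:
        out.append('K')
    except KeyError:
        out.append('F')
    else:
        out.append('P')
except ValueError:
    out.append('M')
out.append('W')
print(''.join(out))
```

Execution trace: 'V' (inner try body) → 'Q' (inner except ZeroDivisionError) → 'R' (try body, no exception) → 'P' (else) → 'W' (after the try/except). Output: VQRPW

Answer: VQRPW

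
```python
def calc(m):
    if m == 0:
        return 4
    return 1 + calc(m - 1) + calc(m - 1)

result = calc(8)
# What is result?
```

calc(m) = 1 + 2·calc(m-1), calc(0)=4. Closed form: (4+1)·2^8 - 1 = 1279.

Answer: 1279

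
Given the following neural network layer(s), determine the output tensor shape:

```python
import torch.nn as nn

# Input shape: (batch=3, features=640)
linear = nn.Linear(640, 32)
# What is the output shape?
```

Input: (3, 640) -> Output: (3, 32)

Answer: (3, 32)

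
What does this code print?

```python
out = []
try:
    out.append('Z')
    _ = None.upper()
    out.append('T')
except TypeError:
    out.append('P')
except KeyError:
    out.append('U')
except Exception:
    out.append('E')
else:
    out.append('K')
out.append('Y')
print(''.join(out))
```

Execution trace: 'Z' (try body) → 'E' (except Exception) → 'Y' (after the try/except). Output: ZEY

Answer: ZEY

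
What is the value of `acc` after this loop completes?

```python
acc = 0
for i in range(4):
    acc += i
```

Sum of 0 to 3 = 6
`acc` takes the values: 0 → 1 → 3 → 6

Answer: 6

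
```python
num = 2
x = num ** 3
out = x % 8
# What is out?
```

Trace:
`num = 2` → num = 2
`x = num ** 3` → x = 8
`out = x % 8` → out = 0
So out = 0

Answer: 0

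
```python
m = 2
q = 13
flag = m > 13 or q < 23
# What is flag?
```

Trace:
`m = 2` → m = 2
`q = 13` → q = 13
`flag = m > 13 or q < 23` → flag = True
So flag = True

Answer: True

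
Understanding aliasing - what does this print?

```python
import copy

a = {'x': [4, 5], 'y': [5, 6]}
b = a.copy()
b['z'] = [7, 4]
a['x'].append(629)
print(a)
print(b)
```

Key concept: shallow copy of dict with mutable values.
Step by step:
`a = {'x': [4, 5], 'y': [5, 6]}` → a = {'x': [4, 5], 'y': [5, 6]}
`b = a.copy()` → b = {'x': [4, 5], 'y': [5, 6]}
`b['z'] = [7, 4]` → b = {'x': [4, 5], 'y': [5, 6], 'z': [7, 4]}
`a['x'].append(629)` → a = {'x': [4, 5, 629], 'y': [5, 6]}; b = {'x': [4, 5, 629], 'y': [5, 6], 'z': [7, 4]}
`print(a)` → prints {'x': [4, 5, 629], 'y': [5, 6]}
`print(b)` → prints {'x': [4, 5, 629], 'y': [5, 6], 'z': [7, 4]}

Answer:
{'x': [4, 5, 629], 'y': [5, 6]}
{'x': [4, 5, 629], 'y': [5, 6], 'z': [7, 4]}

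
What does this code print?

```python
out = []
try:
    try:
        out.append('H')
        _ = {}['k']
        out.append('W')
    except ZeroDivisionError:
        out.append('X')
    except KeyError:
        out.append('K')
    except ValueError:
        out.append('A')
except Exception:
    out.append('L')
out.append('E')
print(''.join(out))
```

Execution trace: 'H' (inner try body) → 'K' (inner except KeyError) → 'E' (after the try/except). Output: HKE

Answer: HKE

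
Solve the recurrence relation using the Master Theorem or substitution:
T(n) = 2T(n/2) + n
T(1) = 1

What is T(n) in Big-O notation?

By Master Theorem: a=2, b=2, f(n)=n. Since log_2(2) = 1 and f(n) = Θ(n^1), Case 2 applies. T(n) = O(n log n).

Answer: O(n log n)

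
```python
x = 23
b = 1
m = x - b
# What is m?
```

Trace:
`x = 23` → x = 23
`b = 1` → b = 1
`m = x - b` → m = 22
So m = 22

Answer: 22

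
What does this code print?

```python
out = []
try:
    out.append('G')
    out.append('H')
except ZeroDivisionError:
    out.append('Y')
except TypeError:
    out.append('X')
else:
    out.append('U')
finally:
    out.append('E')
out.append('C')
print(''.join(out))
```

Execution trace: 'G' (try body) → 'H' (try body, no exception) → 'U' (else) → 'E' (finally) → 'C' (after the try/except). Output: GHUEC

Answer: GHUEC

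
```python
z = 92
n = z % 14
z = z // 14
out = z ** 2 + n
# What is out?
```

Trace:
`z = 92` → z = 92
`n = z % 14` → n = 8
`z = z // 14` → z = 6
`out = z ** 2 + n` → out = 44
So out = 44

Answer: 44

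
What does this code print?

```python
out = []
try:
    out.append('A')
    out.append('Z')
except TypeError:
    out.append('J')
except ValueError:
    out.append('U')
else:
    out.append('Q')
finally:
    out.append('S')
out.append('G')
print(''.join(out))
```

Execution trace: 'A' (try body) → 'Z' (try body, no exception) → 'Q' (else) → 'S' (finally) → 'G' (after the try/except). Output: AZQSG

Answer: AZQSG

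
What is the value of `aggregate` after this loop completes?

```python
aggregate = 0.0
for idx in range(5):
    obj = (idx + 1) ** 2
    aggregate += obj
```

Sum of squared losses 1² + 2² + ... + 5²
`aggregate` takes the values: 0.0 → 1.0 → 5.0 → 14.0 → 30.0 → 55.0

Answer: 55.0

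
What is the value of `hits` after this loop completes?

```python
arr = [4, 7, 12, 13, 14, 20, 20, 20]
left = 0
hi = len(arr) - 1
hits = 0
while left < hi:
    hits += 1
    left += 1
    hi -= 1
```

Iterations until pointers meet (list length 8)
`hits` takes the values: 0 → 1 → 2 → 3 → 4

Answer: 4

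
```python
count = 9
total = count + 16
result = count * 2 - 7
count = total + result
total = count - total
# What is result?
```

Trace:
`count = 9` → count = 9
`total = count + 16` → total = 25
`result = count * 2 - 7` → result = 11
`count = total + result` → count = 36
`total = count - total` → total = 11
So result = 11

Answer: 11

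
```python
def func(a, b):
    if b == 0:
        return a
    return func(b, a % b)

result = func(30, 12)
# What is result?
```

func(30, 12) -> func(12, 6) -> func(6, 0) -> 6

Answer: 6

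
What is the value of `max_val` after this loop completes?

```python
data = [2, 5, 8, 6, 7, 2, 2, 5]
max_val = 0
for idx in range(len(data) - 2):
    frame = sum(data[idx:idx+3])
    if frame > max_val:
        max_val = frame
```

Max sum of 3-element window in [2, 5, 8, 6, 7, 2, 2, 5]
`max_val` takes the values: 0 → 15 → 19 → 21

Answer: 21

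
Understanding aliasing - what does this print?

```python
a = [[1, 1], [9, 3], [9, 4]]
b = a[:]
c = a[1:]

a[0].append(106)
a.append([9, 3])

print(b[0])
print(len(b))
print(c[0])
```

Key concept: slice with nested mutation.
Step by step:
`a = [[1, 1], [9, 3], [9, 4]]` → a = [[1, 1], [9, 3], [9, 4]]
`b = a[:]` → b = [[1, 1], [9, 3], [9, 4]]
`c = a[1:]` → c = [[9, 3], [9, 4]]
`a[0].append(106)` → a = [[1, 1, 106], [9, 3], [9, 4]]; b = [[1, 1, 106], [9, 3], [9, 4]]
`a.append([9, 3])` → a = [[1, 1, 106], [9, 3], [9, 4], [9, 3]]
`print(b[0])` → prints [1, 1, 106]
`print(len(b))` → prints 3
`print(c[0])` → prints [9, 3]

Answer:
[1, 1, 106]
3
[9, 3]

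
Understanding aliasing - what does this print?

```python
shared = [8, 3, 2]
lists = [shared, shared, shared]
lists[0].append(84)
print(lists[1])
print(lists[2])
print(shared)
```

Key concept: list of same reference.
Step by step:
`shared = [8, 3, 2]` → shared = [8, 3, 2]
`lists = [shared, shared, shared]` → lists = [[8, 3, 2], [8, 3, 2], [8, 3, 2]]
`lists[0].append(84)` → shared = [8, 3, 2, 84]; lists = [[8, 3, 2, 84], [8, 3, 2, 84], [8, 3, 2, 84]]
`print(lists[1])` → prints [8, 3, 2, 84]
`print(lists[2])` → prints [8, 3, 2, 84]
`print(shared)` → prints [8, 3, 2, 84]

Answer:
[8, 3, 2, 84]
[8, 3, 2, 84]
[8, 3, 2, 84]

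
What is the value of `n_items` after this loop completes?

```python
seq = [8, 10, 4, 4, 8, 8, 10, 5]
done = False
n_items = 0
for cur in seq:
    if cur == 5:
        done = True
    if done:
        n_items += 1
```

Count elements after first 5 in [8, 10, 4, 4, 8, 8, 10, 5]
`n_items` takes the values: 0 → 1

Answer: 1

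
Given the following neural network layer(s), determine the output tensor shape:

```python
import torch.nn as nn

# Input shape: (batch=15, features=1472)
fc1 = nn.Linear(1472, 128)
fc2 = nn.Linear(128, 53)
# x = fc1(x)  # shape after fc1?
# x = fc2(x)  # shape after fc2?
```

Input: (15, 1472) -> after fc1: (15, 128) -> Output: (15, 53)

Answer: (15, 53)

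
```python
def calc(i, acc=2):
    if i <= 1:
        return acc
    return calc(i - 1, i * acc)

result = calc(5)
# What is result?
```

Accumulator trace (n, acc): (5, 2) -> (4, 10) -> (3, 40) -> (2, 120) -> (1, 240) -> return 240

Answer: 240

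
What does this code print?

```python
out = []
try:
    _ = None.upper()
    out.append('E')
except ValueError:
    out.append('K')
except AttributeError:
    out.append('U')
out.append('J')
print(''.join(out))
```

Execution trace: 'U' (except AttributeError) → 'J' (after the try/except). Output: UJ

Answer: UJ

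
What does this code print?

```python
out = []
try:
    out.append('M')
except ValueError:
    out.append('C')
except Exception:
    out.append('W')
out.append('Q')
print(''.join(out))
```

Execution trace: 'M' (try body, no exception) → 'Q' (after the try/except). Output: MQ

Answer: MQ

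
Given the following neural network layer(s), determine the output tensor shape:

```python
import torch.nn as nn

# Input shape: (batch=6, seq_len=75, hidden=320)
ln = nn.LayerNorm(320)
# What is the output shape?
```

Input: (6, 75, 320) -> Output: (6, 75, 320)

Answer: (6, 75, 320)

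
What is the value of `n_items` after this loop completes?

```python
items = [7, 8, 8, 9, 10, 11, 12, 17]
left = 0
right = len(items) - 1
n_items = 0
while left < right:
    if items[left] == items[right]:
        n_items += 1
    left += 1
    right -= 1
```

Count matching pairs from ends
`n_items` takes the values: 0

Answer: 0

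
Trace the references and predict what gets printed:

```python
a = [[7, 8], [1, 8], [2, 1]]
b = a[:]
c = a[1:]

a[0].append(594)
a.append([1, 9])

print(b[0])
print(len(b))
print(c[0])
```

Key concept: slice with nested mutation.
Step by step:
`a = [[7, 8], [1, 8], [2, 1]]` → a = [[7, 8], [1, 8], [2, 1]]
`b = a[:]` → b = [[7, 8], [1, 8], [2, 1]]
`c = a[1:]` → c = [[1, 8], [2, 1]]
`a[0].append(594)` → a = [[7, 8, 594], [1, 8], [2, 1]]; b = [[7, 8, 594], [1, 8], [2, 1]]
`a.append([1, 9])` → a = [[7, 8, 594], [1, 8], [2, 1], [1, 9]]
`print(b[0])` → prints [7, 8, 594]
`print(len(b))` → prints 3
`print(c[0])` → prints [1, 8]

Answer:
[7, 8, 594]
3
[1, 8]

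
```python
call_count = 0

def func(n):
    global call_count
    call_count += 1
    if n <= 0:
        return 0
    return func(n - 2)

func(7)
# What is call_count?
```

Linear recursion stepping by 2: 5 calls from n=7 down to ≤0.

Answer: 5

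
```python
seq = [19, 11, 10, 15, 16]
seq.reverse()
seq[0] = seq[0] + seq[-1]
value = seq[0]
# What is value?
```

Trace:
`seq = [19, 11, 10, 15, 16]` → seq = [19, 11, 10, 15, 16]
`seq.reverse()` → seq = [16, 15, 10, 11, 19]
`seq[0] = seq[0] + seq[-1]` → seq = [35, 15, 10, 11, 19]
`value = seq[0]` → value = 35
So value = 35

Answer: 35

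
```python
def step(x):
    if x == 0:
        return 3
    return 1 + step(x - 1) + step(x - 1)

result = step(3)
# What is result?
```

step(x) = 1 + 2·step(x-1), step(0)=3. Closed form: (3+1)·2^3 - 1 = 31.

Answer: 31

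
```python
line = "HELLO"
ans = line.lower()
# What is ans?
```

Trace:
`line = "HELLO"` → line = 'HELLO'
`ans = line.lower()` → ans = 'hello'
So ans = 'hello'

Answer: 'hello'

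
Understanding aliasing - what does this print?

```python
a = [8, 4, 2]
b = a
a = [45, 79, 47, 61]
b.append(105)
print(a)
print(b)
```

Key concept: rebinding vs mutation: a is rebound to a new list, b still points at the original.
Step by step:
`a = [8, 4, 2]` → a = [8, 4, 2]
`b = a` → b = [8, 4, 2] (same object as a)
`a = [45, 79, 47, 61]` → a = [45, 79, 47, 61]
`b.append(105)` → b = [8, 4, 2, 105]
`print(a)` → prints [45, 79, 47, 61]
`print(b)` → prints [8, 4, 2, 105]

Answer:
[45, 79, 47, 61]
[8, 4, 2, 105]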